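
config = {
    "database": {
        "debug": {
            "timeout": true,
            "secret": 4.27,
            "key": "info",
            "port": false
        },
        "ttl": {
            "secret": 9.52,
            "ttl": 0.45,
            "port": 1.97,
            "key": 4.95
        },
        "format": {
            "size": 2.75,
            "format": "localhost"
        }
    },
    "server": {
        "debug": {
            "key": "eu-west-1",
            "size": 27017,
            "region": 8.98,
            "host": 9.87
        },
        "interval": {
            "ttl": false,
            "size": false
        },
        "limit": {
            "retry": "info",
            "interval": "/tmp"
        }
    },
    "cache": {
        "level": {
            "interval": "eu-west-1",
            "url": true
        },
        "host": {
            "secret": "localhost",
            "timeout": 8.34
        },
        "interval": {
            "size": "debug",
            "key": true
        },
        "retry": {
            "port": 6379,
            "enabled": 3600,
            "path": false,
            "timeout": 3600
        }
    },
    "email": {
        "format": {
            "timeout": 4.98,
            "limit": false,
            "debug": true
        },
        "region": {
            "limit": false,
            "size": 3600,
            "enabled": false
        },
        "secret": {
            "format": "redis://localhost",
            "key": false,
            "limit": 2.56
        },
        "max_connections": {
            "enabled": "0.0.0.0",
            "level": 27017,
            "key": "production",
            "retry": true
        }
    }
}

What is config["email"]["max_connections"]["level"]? 27017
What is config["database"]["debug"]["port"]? False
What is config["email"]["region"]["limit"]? False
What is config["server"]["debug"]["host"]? 9.87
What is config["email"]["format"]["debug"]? True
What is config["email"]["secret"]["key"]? False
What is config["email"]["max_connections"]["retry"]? True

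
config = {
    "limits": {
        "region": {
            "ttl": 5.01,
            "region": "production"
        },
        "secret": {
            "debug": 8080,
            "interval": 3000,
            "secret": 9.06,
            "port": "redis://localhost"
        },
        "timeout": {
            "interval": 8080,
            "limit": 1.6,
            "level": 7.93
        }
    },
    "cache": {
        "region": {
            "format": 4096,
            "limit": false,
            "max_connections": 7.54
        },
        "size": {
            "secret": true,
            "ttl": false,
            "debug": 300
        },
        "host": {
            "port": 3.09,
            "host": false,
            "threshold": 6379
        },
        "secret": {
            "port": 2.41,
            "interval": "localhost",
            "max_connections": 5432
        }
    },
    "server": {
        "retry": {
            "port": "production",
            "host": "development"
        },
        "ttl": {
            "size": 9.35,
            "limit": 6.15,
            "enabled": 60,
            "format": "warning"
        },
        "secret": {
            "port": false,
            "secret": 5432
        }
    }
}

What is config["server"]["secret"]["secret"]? 5432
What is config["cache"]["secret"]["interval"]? "localhost"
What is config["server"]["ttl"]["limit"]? 6.15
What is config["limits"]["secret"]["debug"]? 8080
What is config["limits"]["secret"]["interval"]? 3000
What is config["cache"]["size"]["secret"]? True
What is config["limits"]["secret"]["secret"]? 9.06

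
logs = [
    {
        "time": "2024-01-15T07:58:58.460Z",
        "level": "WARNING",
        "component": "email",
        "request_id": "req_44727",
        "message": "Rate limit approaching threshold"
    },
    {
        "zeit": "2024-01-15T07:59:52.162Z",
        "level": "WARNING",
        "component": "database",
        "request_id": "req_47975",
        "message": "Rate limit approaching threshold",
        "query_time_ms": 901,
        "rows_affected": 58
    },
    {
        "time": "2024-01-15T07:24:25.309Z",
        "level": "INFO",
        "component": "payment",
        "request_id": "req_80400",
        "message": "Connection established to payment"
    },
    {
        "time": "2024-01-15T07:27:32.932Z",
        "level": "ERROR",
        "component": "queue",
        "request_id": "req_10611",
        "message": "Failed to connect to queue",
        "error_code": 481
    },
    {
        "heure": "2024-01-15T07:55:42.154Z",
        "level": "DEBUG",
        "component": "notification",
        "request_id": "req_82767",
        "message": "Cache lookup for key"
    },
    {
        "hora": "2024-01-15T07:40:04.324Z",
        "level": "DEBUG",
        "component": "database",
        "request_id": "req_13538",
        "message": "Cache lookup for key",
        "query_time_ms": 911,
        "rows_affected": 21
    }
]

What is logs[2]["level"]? "INFO"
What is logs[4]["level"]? "DEBUG"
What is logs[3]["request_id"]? "req_10611"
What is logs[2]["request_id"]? "req_80400"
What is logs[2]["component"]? "payment"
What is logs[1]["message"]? "Rate limit approaching threshold"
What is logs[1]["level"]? "WARNING"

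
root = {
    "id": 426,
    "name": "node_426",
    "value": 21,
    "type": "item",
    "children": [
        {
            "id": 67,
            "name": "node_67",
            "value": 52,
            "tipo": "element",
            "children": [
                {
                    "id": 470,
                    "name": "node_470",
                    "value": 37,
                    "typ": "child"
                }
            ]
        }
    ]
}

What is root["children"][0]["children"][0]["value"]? 37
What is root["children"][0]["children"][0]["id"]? 470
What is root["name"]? "node_426"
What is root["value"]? 21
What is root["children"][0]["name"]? "node_67"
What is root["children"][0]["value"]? 52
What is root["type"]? "item"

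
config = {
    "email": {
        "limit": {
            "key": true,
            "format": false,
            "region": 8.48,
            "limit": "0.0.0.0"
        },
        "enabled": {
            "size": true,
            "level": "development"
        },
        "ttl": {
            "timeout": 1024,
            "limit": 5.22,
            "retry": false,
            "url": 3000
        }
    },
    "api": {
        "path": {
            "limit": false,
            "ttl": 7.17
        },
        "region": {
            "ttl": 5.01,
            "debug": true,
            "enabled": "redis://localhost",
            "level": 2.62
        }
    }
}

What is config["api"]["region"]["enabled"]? "redis://localhost"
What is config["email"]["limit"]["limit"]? "0.0.0.0"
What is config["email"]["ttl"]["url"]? 3000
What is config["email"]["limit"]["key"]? True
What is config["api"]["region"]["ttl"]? 5.01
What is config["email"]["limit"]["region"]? 8.48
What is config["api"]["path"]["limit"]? False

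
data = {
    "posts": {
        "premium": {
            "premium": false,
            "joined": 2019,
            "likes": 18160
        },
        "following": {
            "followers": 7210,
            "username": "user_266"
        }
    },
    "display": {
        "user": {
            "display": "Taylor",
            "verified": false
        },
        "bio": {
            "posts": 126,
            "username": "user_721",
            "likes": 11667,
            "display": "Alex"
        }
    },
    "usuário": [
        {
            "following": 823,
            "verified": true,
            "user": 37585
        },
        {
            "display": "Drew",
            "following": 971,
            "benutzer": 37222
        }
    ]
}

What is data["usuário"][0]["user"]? 37585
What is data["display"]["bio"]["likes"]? 11667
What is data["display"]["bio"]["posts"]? 126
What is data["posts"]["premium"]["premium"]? False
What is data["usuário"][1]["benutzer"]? 37222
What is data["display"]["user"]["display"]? "Taylor"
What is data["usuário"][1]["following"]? 971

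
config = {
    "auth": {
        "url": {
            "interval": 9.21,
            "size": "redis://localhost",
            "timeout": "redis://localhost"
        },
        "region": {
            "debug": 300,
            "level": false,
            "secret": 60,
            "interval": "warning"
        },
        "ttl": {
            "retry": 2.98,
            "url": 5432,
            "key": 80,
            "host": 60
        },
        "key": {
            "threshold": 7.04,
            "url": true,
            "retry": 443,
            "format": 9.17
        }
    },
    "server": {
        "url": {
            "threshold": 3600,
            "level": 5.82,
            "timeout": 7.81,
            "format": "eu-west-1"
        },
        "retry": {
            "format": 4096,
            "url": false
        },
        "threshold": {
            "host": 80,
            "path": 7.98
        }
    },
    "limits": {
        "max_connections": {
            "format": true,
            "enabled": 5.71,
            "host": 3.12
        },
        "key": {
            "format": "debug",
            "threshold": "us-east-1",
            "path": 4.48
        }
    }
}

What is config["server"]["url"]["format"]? "eu-west-1"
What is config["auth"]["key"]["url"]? True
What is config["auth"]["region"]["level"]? False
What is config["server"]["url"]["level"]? 5.82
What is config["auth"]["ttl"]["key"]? 80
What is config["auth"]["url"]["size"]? "redis://localhost"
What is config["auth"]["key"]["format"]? 9.17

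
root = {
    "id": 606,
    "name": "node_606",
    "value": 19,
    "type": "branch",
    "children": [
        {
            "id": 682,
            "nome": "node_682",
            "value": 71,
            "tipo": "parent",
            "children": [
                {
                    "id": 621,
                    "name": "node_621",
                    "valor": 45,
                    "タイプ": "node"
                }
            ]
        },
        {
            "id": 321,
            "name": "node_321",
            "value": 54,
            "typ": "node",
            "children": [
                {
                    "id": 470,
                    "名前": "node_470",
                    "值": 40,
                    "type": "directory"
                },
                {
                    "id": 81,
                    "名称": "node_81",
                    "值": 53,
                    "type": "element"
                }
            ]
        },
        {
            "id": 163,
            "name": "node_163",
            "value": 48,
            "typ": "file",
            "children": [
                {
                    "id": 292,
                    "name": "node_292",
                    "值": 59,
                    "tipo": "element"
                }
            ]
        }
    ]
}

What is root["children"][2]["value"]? 48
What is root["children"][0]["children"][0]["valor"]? 45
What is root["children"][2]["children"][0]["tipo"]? "element"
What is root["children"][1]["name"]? "node_321"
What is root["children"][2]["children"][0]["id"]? 292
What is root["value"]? 19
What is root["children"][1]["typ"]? "node"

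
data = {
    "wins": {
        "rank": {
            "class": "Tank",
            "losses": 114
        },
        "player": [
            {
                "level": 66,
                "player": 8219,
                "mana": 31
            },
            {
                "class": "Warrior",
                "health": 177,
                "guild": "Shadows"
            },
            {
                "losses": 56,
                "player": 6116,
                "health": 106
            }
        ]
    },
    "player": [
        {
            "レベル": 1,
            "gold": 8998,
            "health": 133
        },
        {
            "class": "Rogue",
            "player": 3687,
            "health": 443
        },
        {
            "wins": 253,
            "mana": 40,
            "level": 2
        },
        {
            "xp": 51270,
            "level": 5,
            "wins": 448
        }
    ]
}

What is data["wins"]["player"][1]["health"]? 177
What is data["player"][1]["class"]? "Rogue"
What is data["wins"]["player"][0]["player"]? 8219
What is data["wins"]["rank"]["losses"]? 114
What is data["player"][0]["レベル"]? 1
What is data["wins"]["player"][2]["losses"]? 56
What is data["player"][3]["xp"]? 51270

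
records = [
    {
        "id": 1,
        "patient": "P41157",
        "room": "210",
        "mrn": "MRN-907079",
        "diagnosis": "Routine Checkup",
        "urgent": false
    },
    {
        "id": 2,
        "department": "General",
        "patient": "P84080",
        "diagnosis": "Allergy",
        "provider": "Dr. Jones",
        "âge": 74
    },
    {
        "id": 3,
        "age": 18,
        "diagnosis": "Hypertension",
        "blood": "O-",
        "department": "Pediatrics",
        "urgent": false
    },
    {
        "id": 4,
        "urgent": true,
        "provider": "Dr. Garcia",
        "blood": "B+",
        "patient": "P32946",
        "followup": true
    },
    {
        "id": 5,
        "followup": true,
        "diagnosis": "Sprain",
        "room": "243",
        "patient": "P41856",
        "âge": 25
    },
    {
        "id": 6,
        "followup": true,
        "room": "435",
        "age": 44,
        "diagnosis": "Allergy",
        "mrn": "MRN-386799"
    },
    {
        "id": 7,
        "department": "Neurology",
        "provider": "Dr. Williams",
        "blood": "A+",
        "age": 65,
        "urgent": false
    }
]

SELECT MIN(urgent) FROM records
False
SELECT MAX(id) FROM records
7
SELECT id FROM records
[1, 2, 3, 4, 5, 6, 7]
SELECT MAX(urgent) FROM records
True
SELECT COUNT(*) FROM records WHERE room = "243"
1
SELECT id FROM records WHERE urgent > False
[4]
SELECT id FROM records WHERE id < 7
[1, 2, 3, 4, 5, 6]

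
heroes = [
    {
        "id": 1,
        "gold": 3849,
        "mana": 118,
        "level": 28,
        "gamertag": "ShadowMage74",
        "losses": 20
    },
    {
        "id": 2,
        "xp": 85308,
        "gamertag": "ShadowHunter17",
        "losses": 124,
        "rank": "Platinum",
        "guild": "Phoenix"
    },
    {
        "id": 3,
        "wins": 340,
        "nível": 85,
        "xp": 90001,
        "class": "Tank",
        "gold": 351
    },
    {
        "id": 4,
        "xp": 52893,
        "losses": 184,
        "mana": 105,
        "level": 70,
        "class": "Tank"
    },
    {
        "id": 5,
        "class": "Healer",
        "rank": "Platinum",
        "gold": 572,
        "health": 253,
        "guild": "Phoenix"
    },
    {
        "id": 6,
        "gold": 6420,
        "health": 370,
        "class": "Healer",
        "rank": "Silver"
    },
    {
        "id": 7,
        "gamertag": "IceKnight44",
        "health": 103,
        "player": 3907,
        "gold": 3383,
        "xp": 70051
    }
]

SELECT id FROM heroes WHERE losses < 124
[1]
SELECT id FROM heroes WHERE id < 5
[1, 2, 3, 4]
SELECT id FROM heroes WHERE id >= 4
[4, 5, 6, 7]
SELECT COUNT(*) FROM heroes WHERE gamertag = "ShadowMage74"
1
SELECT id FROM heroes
[1, 2, 3, 4, 5, 6, 7]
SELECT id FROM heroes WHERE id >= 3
[3, 4, 5, 6, 7]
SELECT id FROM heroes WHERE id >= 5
[5, 6, 7]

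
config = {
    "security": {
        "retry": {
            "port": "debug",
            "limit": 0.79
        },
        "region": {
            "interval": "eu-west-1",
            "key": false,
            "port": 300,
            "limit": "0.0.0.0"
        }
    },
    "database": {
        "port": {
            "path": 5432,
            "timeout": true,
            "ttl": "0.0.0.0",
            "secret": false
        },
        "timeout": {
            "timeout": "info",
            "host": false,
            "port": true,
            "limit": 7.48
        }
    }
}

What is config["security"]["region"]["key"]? False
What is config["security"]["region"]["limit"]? "0.0.0.0"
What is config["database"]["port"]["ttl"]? "0.0.0.0"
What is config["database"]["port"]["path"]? 5432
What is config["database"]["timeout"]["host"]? False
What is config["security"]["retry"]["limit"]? 0.79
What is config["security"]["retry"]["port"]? "debug"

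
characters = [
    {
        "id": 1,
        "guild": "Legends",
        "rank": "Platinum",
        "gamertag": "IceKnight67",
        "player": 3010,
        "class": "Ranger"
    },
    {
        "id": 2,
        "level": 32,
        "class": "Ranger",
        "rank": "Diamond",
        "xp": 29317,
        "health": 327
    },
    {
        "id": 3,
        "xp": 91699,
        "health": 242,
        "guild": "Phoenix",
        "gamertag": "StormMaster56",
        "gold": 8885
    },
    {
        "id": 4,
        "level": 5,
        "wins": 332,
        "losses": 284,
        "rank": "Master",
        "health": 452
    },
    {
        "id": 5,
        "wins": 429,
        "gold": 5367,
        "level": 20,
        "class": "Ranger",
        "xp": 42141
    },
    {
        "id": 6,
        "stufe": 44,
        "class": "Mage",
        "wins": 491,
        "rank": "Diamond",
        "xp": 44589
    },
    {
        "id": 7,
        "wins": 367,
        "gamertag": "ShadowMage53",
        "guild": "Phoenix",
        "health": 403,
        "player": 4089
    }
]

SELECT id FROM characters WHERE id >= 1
[1, 2, 3, 4, 5, 6, 7]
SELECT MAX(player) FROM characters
4089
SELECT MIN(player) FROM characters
3010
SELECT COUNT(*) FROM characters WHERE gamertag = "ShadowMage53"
1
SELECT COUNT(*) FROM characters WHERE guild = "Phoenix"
2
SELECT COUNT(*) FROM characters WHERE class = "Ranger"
3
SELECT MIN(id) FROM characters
1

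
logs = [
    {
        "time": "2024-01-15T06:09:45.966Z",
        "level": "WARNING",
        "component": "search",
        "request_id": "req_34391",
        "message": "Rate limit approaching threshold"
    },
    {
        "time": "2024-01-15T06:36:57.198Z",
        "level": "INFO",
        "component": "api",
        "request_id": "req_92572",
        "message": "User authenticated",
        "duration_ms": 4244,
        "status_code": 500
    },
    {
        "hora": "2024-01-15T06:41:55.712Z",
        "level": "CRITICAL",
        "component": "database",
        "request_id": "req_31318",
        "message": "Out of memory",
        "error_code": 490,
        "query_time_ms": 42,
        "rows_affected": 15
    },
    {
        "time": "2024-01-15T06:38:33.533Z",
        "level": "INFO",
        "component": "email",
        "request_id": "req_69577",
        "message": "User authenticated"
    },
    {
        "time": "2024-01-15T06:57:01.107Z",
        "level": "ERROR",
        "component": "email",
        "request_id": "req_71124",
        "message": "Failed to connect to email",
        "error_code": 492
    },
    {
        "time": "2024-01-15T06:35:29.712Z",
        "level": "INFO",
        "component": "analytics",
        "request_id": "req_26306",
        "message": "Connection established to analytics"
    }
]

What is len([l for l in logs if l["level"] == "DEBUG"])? 0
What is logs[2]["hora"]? "2024-01-15T06:41:55.712Z"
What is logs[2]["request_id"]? "req_31318"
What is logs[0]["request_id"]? "req_34391"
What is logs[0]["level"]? "WARNING"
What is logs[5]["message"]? "Connection established to analytics"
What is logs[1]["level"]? "INFO"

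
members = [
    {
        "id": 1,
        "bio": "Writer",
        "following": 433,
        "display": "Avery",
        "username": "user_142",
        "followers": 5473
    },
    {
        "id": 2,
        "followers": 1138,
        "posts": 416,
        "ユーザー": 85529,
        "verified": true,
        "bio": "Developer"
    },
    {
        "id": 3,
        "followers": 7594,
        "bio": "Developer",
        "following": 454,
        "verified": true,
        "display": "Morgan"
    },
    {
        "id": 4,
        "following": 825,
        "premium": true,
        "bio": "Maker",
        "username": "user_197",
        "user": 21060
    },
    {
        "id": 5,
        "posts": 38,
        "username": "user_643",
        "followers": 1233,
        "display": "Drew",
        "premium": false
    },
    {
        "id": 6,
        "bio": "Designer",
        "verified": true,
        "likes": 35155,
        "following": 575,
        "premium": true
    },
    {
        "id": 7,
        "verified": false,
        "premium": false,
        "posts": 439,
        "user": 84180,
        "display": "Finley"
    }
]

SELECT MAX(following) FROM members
825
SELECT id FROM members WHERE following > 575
[4]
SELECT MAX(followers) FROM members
7594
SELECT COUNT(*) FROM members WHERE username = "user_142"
1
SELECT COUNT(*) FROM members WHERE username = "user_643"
1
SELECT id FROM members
[1, 2, 3, 4, 5, 6, 7]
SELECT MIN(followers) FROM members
1138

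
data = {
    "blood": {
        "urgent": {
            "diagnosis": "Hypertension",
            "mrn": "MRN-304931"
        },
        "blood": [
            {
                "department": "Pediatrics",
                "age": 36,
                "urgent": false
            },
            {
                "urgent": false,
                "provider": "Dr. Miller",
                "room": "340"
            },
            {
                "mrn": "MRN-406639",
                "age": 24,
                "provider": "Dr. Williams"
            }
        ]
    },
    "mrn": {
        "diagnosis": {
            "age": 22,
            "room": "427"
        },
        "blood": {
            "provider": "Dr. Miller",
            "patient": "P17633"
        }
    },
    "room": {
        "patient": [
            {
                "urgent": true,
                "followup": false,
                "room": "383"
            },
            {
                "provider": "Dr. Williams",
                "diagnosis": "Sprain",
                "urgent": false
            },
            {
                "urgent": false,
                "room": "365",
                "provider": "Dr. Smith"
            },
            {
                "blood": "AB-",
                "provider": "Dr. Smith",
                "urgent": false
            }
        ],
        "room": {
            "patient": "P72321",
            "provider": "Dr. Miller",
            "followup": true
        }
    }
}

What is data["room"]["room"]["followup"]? True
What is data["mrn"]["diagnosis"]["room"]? "427"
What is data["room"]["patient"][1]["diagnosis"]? "Sprain"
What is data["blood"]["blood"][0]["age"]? 36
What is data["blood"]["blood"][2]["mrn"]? "MRN-406639"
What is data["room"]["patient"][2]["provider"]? "Dr. Smith"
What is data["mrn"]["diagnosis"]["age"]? 22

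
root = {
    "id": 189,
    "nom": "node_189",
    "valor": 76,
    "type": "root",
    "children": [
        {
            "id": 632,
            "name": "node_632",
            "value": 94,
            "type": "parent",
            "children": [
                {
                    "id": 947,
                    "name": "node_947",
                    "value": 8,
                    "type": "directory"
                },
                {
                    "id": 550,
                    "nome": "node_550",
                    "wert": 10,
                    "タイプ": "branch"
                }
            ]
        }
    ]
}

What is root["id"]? 189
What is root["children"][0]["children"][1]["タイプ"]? "branch"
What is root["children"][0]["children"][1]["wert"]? 10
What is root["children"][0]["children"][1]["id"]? 550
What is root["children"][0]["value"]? 94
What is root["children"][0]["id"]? 632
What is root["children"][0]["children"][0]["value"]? 8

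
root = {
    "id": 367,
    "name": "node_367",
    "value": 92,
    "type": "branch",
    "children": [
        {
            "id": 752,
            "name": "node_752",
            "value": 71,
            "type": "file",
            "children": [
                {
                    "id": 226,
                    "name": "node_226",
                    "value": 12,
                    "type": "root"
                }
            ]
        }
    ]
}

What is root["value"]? 92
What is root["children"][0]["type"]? "file"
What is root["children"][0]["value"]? 71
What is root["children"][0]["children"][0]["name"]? "node_226"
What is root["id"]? 367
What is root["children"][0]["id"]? 752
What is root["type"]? "branch"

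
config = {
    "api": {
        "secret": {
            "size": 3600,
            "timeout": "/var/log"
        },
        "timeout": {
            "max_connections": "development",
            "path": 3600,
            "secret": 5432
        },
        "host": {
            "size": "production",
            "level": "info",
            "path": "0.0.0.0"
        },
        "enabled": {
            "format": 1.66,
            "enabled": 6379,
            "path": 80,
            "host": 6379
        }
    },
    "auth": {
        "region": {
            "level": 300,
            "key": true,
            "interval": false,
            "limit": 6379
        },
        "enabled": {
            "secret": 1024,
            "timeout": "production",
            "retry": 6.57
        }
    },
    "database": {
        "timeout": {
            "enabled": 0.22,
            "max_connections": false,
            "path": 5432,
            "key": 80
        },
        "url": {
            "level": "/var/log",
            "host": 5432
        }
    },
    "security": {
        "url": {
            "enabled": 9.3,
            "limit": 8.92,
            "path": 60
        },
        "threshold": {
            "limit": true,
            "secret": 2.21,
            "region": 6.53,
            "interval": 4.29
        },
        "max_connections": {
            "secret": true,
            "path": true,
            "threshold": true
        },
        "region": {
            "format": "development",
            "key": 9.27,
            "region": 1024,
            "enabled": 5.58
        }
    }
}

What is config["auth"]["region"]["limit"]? 6379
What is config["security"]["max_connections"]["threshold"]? True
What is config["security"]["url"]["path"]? 60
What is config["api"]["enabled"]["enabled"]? 6379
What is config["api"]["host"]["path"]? "0.0.0.0"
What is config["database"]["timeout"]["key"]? 80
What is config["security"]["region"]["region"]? 1024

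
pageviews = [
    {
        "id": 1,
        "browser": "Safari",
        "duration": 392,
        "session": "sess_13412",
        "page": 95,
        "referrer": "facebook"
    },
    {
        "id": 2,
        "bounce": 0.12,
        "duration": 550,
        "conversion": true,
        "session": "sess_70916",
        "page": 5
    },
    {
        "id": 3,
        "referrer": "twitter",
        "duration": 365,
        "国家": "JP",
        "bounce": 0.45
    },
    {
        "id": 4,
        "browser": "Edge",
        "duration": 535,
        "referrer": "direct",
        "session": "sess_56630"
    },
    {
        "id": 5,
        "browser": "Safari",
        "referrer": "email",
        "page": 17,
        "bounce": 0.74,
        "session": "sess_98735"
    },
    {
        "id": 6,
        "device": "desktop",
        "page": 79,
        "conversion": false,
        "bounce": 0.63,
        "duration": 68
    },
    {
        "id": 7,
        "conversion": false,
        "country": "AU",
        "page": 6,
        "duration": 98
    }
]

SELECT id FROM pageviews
[1, 2, 3, 4, 5, 6, 7]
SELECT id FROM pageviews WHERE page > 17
[1, 6]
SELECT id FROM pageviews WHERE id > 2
[3, 4, 5, 6, 7]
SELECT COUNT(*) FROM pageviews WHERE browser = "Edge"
1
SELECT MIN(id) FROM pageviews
1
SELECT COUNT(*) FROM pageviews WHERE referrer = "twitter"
1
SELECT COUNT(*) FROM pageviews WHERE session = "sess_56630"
1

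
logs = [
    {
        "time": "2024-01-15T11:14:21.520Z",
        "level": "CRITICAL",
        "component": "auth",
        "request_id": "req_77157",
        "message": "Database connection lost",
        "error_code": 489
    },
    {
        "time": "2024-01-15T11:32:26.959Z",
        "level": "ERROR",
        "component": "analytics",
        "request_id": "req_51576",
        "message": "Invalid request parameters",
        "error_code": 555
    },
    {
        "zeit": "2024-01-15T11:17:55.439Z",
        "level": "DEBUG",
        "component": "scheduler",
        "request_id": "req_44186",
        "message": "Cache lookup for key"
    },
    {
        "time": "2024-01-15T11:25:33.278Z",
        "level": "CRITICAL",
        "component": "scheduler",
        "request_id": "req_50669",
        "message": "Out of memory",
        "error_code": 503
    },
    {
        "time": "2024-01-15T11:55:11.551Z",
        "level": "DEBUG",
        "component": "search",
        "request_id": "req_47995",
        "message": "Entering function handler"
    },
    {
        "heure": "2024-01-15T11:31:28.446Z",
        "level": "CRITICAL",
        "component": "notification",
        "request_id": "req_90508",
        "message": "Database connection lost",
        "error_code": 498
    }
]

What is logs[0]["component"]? "auth"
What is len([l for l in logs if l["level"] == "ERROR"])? 1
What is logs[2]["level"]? "DEBUG"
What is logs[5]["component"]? "notification"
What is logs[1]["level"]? "ERROR"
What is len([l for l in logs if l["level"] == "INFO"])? 0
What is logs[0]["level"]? "CRITICAL"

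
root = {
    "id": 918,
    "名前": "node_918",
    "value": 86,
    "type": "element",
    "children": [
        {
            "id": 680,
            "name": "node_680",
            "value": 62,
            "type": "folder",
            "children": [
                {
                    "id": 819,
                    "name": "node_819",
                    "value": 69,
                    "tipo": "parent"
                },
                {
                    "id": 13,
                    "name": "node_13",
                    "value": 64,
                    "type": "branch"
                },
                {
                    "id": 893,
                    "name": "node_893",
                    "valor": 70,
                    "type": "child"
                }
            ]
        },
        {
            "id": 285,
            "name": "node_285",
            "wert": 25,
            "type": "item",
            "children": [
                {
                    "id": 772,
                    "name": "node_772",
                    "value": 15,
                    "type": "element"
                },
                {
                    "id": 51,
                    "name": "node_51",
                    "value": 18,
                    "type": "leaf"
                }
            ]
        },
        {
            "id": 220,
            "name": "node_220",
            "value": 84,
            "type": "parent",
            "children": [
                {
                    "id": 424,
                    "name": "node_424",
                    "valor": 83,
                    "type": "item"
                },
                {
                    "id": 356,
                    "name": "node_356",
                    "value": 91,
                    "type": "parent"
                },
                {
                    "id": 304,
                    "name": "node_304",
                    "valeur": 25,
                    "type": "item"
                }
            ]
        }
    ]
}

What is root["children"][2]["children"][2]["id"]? 304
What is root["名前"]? "node_918"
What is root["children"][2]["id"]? 220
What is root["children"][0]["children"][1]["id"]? 13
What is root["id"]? 918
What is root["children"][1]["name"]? "node_285"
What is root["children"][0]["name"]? "node_680"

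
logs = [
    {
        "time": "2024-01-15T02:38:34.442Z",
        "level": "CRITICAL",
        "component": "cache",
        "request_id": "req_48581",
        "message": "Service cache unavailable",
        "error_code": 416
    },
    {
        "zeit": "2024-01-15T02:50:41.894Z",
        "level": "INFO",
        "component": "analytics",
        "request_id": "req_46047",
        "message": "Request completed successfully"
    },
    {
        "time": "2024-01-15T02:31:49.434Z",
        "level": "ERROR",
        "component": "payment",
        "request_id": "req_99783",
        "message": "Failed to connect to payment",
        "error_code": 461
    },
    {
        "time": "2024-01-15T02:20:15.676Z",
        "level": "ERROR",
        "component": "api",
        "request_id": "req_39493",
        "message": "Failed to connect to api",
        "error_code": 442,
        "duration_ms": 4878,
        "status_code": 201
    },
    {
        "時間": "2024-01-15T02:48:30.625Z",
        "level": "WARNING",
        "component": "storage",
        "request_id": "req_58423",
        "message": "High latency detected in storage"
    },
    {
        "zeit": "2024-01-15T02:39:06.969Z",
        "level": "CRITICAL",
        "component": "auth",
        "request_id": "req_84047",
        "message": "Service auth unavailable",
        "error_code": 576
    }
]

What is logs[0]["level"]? "CRITICAL"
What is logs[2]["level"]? "ERROR"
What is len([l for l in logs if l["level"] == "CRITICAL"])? 2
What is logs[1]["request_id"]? "req_46047"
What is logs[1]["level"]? "INFO"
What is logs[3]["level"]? "ERROR"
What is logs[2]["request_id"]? "req_99783"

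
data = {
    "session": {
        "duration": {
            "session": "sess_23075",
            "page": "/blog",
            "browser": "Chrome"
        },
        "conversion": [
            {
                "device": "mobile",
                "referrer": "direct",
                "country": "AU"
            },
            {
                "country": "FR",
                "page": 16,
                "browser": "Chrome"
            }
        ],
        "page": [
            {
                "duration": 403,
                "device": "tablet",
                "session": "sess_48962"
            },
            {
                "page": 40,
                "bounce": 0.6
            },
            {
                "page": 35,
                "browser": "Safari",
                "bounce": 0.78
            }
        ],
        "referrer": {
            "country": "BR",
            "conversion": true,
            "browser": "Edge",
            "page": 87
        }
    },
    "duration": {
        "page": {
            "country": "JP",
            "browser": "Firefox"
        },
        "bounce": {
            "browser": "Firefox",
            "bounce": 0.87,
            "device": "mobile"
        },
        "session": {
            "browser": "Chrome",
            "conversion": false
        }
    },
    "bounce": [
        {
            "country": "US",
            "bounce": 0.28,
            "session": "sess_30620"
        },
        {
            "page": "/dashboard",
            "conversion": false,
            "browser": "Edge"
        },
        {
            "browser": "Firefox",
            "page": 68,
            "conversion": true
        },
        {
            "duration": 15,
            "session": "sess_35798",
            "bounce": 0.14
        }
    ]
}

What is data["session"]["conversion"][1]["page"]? 16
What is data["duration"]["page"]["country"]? "JP"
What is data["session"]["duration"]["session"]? "sess_23075"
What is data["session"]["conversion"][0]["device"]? "mobile"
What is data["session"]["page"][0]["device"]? "tablet"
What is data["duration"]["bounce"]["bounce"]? 0.87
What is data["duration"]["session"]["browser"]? "Chrome"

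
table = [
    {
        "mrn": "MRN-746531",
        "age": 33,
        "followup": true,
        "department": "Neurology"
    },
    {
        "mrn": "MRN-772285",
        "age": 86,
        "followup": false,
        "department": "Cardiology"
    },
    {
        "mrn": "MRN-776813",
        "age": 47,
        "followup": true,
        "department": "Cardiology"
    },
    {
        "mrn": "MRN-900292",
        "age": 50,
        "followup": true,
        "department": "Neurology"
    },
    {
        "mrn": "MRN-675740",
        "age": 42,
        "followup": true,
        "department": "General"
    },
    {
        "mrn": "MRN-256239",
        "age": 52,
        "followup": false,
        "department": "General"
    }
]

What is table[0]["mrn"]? "MRN-746531"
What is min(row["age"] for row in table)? 33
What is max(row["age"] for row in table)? 86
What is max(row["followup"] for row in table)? True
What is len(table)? 6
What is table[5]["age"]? 52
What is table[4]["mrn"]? "MRN-675740"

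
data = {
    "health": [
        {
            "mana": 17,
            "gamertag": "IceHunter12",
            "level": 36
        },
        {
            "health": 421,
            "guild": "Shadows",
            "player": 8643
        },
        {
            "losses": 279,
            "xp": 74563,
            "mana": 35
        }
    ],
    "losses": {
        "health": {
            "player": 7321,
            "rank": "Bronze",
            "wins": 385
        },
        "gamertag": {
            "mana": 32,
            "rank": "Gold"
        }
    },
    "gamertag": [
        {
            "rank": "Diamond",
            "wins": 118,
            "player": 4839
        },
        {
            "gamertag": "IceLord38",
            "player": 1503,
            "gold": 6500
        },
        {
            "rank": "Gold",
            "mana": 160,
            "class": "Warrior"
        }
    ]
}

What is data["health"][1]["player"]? 8643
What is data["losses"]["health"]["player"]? 7321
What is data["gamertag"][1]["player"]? 1503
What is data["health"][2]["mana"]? 35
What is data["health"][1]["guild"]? "Shadows"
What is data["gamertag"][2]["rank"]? "Gold"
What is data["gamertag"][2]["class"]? "Warrior"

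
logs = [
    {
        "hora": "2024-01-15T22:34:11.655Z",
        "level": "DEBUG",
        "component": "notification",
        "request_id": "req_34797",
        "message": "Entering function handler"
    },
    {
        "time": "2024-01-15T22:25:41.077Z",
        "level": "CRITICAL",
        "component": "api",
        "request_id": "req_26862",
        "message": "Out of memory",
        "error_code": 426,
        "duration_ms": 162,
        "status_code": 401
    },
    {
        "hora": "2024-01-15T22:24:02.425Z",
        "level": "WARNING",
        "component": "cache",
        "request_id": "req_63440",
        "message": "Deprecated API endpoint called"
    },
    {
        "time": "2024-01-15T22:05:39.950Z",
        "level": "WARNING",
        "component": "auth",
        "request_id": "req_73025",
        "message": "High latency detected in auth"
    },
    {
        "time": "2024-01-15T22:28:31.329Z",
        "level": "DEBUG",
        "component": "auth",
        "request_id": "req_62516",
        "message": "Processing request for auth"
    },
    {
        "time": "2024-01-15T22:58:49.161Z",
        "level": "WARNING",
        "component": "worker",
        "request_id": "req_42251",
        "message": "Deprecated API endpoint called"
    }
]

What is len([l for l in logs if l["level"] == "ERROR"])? 0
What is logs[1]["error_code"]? 426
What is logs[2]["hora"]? "2024-01-15T22:24:02.425Z"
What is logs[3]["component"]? "auth"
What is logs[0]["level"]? "DEBUG"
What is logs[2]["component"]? "cache"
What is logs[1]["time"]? "2024-01-15T22:25:41.077Z"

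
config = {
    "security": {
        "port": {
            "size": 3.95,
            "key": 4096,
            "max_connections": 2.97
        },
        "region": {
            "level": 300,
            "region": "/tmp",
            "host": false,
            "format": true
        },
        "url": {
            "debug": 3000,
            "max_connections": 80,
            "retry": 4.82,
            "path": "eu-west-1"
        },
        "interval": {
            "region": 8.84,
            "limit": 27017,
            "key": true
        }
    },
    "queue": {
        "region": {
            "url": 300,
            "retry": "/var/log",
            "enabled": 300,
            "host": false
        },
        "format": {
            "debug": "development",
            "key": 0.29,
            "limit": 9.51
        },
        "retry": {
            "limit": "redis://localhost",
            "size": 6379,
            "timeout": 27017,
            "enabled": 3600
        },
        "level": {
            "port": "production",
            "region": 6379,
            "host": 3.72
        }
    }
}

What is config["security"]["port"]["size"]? 3.95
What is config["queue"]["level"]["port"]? "production"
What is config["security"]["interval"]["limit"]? 27017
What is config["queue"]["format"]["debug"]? "development"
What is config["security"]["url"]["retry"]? 4.82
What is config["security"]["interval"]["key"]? True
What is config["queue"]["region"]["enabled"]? 300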